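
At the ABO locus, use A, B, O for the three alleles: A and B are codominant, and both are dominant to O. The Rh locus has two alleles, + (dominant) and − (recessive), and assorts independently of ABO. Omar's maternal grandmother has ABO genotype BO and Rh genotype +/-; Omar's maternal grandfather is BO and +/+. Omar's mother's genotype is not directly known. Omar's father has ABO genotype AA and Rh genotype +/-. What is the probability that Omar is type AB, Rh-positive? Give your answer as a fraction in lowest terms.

7/16

Omar's mother's ABO genotype from BO × BO: 1/4 BB, 1/2 BO, 1/4 OO.
Crossing each possibility with the father AA and summing P(type AB): 1/4·1 + 1/2·1/2 + 1/4·0 = 1/2.
Similarly for Rh via the mother's Rh distribution: P(Rh+) = 7/8.
Independent loci: 1/2 × 7/8 = 7/16.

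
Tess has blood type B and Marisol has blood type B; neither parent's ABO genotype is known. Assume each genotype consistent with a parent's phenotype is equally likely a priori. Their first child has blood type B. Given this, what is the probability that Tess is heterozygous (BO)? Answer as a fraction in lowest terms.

Possible genotypes: Tess ∈ {BB, BO}; Marisol ∈ {BB, BO}.
Weight each parental genotype pair by prior × P(type-B child):
  BB × BB: posterior weight 4/15.
  BB × BO: posterior weight 4/15.
  BO × BB: posterior weight 4/15.
  BO × BO: posterior weight 1/5.
Sum the posterior weight over pairs where Tess is BO: 7/15.

7/15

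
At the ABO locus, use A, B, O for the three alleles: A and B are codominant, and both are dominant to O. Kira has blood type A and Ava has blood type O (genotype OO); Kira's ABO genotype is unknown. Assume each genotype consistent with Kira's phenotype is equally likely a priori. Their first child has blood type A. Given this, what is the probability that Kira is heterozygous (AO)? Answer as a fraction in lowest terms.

1/3

Possible genotypes: Kira ∈ {AA, AO}; Ava ∈ {OO}.
Weight each parental genotype pair by prior × P(type-A child):
  AA × OO: posterior weight 2/3.
  AO × OO: posterior weight 1/3.
Sum the posterior weight over pairs where Kira is AO: 1/3.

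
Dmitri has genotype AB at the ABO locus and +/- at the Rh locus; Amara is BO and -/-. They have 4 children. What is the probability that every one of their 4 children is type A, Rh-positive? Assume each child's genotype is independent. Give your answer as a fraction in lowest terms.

1/4096

ABO cross AB × BO → 1/4 A, 1/2 B, 1/4 AB.
Rh cross +/- × -/- → 1/2 Rh+, 1/2 Rh-; so P(type A, Rh-positive) = 1/4 × 1/2 = 1/8 per child.
All 4 independent: (1/8)^4 = 1/4096.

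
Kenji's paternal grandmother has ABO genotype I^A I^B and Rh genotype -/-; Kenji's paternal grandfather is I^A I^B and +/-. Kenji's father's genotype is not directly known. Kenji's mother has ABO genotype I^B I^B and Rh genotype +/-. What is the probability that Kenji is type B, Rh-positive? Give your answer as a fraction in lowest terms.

Kenji's father's ABO genotype from I^A I^B × I^A I^B: 1/4 I^A I^A, 1/2 I^A I^B, 1/4 I^B I^B.
Crossing each possibility with the mother I^B I^B and summing P(type B): 1/4·0 + 1/2·1/2 + 1/4·1 = 1/2.
Similarly for Rh via the father's Rh distribution: P(Rh+) = 5/8.
Independent loci: 1/2 × 5/8 = 5/16.

5/16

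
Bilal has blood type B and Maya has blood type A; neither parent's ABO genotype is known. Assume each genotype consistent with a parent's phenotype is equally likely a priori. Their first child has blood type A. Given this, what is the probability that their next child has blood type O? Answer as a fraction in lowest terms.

Possible genotypes: Bilal ∈ {I^B I^B, I^B i}; Maya ∈ {I^A I^A, I^A i}.
Weight each parental genotype pair by prior × P(type-A child):
  I^B i × I^A I^A: posterior weight 2/3; P(next child type O) = 0.
  I^B i × I^A i: posterior weight 1/3; P(next child type O) = 1/4.
Weighted sum = 1/12.

1/12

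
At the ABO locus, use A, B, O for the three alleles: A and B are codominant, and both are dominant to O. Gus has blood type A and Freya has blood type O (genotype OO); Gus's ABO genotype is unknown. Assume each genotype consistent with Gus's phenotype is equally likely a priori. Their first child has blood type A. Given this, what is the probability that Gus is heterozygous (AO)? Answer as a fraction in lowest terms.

Possible genotypes: Gus ∈ {AA, AO}; Freya ∈ {OO}.
Weight each parental genotype pair by prior × P(type-A child):
  AA × OO: posterior weight 2/3.
  AO × OO: posterior weight 1/3.
Sum the posterior weight over pairs where Gus is AO: 1/3.

1/3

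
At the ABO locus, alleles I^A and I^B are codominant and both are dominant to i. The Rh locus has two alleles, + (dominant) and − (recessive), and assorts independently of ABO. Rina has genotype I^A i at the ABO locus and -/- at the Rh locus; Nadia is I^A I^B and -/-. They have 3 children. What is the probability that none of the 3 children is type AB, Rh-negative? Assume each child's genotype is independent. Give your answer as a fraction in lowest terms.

27/64

ABO cross I^A i × I^A I^B → 1/2 A, 1/4 B, 1/4 AB.
Rh cross -/- × -/- → 1 Rh-; so P(type AB, Rh-negative) = 1/4 × 1 = 1/4 per child.
P(not type AB, Rh-negative) = 3/4 for one child; (3/4)^3 = 27/64.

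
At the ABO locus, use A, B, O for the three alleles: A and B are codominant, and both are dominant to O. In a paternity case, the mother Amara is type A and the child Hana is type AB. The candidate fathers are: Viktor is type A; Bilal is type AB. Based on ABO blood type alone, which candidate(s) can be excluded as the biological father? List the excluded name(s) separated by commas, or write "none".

A candidate is excluded only if no genotype consistent with his phenotype could produce a type AB child with a type A mother.
Viktor (type A): no genotype consistent with that phenotype can produce a type-AB child with a type-A mother.

Viktor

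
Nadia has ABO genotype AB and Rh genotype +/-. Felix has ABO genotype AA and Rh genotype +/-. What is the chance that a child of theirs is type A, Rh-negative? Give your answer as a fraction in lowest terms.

ABO cross AB × AA → offspring phenotypes: 1/2 A, 1/2 AB.
Rh cross +/- × +/- → 3/4 Rh+, 1/4 Rh-.
Independent loci: P(type A, Rh-negative) = 1/2 × 1/4 = 1/8.

1/8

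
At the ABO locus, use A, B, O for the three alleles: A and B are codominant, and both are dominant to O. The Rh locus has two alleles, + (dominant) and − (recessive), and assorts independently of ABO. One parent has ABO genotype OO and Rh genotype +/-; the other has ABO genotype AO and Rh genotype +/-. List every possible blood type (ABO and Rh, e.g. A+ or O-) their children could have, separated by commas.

Gametes from OO × AO give offspring ABO genotypes AO, OO, i.e. phenotypes O, A.
Rh cross +/- × +/- → phenotypes Rh+, Rh-.
Combining independently: O+, O-, A+, A-.

O+, O-, A+, A-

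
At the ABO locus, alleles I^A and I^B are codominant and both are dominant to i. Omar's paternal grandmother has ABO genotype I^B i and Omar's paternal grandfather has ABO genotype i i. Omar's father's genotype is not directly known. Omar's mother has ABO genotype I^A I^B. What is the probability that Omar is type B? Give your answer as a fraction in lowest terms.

1/2

Omar's father's ABO genotype from I^B i × i i: 1/2 I^B i, 1/2 i i.
Crossing each possibility with the mother I^A I^B and summing P(type B): 1/2·1/2 + 1/2·1/2 = 1/2.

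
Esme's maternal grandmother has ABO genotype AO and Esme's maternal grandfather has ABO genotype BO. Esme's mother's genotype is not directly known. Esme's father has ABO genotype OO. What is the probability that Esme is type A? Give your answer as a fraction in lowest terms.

Esme's mother's ABO genotype from AO × BO: 1/4 AB, 1/4 AO, 1/4 BO, 1/4 OO.
Crossing each possibility with the father OO and summing P(type A): 1/4·1/2 + 1/4·1/2 + 1/4·0 + 1/4·0 = 1/4.

1/4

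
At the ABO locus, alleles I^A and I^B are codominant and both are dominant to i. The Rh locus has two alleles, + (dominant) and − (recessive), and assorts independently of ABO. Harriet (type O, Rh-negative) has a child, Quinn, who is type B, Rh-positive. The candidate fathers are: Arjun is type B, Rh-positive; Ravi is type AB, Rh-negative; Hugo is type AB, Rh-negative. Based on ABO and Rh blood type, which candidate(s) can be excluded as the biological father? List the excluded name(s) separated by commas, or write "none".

Ravi, Hugo

A candidate is excluded only if no genotype consistent with his phenotype could produce a type B, Rh-positive child with a type O, Rh-negative mother.
Ravi (type AB, Rh-): no genotype consistent with that phenotype can produce a type-B Rh+ child with a type-O mother.
Hugo (type AB, Rh-): no genotype consistent with that phenotype can produce a type-B Rh+ child with a type-O mother.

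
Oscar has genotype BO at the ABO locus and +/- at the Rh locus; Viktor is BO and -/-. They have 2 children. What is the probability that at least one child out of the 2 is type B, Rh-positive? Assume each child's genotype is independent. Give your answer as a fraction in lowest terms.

39/64

ABO cross BO × BO → 1/4 O, 3/4 B.
Rh cross +/- × -/- → 1/2 Rh+, 1/2 Rh-; so P(type B, Rh-positive) = 3/4 × 1/2 = 3/8 per child.
P(none) = (5/8)^2 = 25/64; P(at least one) = 1 − 25/64 = 39/64.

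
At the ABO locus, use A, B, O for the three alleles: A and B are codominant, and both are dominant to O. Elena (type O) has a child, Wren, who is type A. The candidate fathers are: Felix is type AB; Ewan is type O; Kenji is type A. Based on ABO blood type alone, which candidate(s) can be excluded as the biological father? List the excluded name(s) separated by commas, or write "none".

A candidate is excluded only if no genotype consistent with his phenotype could produce a type A child with a type O mother.
Ewan (type O): no genotype consistent with that phenotype can produce a type-A child with a type-O mother.

Ewan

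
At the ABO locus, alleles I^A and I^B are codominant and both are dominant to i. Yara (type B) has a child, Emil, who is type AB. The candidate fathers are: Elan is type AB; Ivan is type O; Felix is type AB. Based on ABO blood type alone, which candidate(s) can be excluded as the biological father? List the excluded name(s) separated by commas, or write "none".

Ivan

A candidate is excluded only if no genotype consistent with his phenotype could produce a type AB child with a type B mother.
Ivan (type O): no genotype consistent with that phenotype can produce a type-AB child with a type-B mother.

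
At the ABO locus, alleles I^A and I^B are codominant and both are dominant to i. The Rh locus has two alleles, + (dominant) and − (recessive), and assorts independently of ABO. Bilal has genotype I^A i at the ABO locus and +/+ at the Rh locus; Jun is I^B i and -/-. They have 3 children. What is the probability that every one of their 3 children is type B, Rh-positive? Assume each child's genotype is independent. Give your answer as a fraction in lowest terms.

ABO cross I^A i × I^B i → 1/4 O, 1/4 A, 1/4 B, 1/4 AB.
Rh cross +/+ × -/- → 1 Rh+; so P(type B, Rh-positive) = 1/4 × 1 = 1/4 per child.
All 3 independent: (1/4)^3 = 1/64.

1/64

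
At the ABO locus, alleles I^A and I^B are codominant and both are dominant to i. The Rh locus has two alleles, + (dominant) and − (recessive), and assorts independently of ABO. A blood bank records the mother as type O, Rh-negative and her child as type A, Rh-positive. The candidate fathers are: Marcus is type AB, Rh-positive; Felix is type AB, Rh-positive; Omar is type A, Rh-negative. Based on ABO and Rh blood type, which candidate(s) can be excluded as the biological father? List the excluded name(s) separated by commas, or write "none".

A candidate is excluded only if no genotype consistent with his phenotype could produce a type A, Rh-positive child with a type O, Rh-negative mother.
Omar (type A, Rh-): no genotype consistent with that phenotype can produce a type-A Rh+ child with a type-O mother.

Omar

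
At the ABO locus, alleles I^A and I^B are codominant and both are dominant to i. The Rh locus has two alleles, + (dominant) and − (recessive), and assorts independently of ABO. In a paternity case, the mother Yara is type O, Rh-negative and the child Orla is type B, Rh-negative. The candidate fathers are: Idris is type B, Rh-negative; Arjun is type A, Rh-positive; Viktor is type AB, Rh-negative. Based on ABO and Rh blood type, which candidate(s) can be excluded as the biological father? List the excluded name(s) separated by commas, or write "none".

Arjun

A candidate is excluded only if no genotype consistent with his phenotype could produce a type B, Rh-negative child with a type O, Rh-negative mother.
Arjun (type A, Rh+): no genotype consistent with that phenotype can produce a type-B Rh- child with a type-O mother.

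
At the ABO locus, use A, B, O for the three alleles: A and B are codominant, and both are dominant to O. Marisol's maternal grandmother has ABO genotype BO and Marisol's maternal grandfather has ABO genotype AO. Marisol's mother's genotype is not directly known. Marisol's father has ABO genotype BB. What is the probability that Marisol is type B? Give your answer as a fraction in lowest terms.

3/4

Marisol's mother's ABO genotype from BO × AO: 1/4 AB, 1/4 AO, 1/4 BO, 1/4 OO.
Crossing each possibility with the father BB and summing P(type B): 1/4·1/2 + 1/4·1/2 + 1/4·1 + 1/4·1 = 3/4.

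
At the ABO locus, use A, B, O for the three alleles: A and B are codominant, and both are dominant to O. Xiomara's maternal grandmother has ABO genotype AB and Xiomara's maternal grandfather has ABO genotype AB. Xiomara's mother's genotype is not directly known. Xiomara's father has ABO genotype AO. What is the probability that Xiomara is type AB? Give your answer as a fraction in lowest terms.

Xiomara's mother's ABO genotype from AB × AB: 1/4 AA, 1/2 AB, 1/4 BB.
Crossing each possibility with the father AO and summing P(type AB): 1/4·0 + 1/2·1/4 + 1/4·1/2 = 1/4.

1/4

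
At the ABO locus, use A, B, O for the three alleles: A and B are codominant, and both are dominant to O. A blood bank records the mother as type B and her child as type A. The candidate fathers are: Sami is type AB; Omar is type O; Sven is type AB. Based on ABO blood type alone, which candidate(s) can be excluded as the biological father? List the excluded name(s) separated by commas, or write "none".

A candidate is excluded only if no genotype consistent with his phenotype could produce a type A child with a type B mother.
Omar (type O): no genotype consistent with that phenotype can produce a type-A child with a type-B mother.

Omar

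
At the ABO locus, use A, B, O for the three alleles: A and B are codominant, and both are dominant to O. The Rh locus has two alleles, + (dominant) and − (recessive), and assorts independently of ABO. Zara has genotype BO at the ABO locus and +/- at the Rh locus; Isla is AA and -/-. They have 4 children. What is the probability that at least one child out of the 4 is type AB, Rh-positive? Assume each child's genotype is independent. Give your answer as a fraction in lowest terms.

ABO cross BO × AA → 1/2 A, 1/2 AB.
Rh cross +/- × -/- → 1/2 Rh+, 1/2 Rh-; so P(type AB, Rh-positive) = 1/2 × 1/2 = 1/4 per child.
P(none) = (3/4)^4 = 81/256; P(at least one) = 1 − 81/256 = 175/256.

175/256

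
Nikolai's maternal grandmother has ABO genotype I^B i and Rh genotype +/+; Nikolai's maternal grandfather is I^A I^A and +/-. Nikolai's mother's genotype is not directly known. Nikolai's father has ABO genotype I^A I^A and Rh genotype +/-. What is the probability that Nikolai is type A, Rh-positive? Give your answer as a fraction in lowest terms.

21/32

Nikolai's mother's ABO genotype from I^B i × I^A I^A: 1/2 I^A I^B, 1/2 I^A i.
Crossing each possibility with the father I^A I^A and summing P(type A): 1/2·1/2 + 1/2·1 = 3/4.
Similarly for Rh via the mother's Rh distribution: P(Rh+) = 7/8.
Independent loci: 3/4 × 7/8 = 21/32.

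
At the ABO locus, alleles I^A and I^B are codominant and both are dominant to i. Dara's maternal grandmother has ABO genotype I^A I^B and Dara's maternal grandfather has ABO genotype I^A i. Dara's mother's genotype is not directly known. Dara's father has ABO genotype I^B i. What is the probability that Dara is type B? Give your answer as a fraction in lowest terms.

3/8

Dara's mother's ABO genotype from I^A I^B × I^A i: 1/4 I^A I^A, 1/4 I^A I^B, 1/4 I^A i, 1/4 I^B i.
Crossing each possibility with the father I^B i and summing P(type B): 1/4·0 + 1/4·1/2 + 1/4·1/4 + 1/4·3/4 = 3/8.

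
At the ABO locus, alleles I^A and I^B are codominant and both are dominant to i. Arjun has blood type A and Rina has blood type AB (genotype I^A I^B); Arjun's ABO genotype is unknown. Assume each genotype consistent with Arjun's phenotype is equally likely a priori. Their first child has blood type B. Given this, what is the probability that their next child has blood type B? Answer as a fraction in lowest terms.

1/4

Possible genotypes: Arjun ∈ {I^A I^A, I^A i}; Rina ∈ {I^A I^B}.
Weight each parental genotype pair by prior × P(type-B child):
  I^A i × I^A I^B: posterior weight 1; P(next child type B) = 1/4.
Weighted sum = 1/4.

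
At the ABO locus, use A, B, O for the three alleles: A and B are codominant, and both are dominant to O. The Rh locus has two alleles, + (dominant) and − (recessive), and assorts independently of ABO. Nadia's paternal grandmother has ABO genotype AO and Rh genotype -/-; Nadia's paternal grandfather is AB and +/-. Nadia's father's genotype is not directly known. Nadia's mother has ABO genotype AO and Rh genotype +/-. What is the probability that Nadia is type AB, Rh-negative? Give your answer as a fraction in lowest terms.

Nadia's father's ABO genotype from AO × AB: 1/4 AA, 1/4 AB, 1/4 AO, 1/4 BO.
Crossing each possibility with the mother AO and summing P(type AB): 1/4·0 + 1/4·1/4 + 1/4·0 + 1/4·1/4 = 1/8.
Similarly for Rh via the father's Rh distribution: P(Rh-) = 3/8.
Independent loci: 1/8 × 3/8 = 3/64.

3/64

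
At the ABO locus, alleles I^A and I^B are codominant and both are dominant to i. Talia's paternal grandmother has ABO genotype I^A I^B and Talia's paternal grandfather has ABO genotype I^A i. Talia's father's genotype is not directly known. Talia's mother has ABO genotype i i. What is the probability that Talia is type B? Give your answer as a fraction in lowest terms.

1/4

Talia's father's ABO genotype from I^A I^B × I^A i: 1/4 I^A I^A, 1/4 I^A I^B, 1/4 I^A i, 1/4 I^B i.
Crossing each possibility with the mother i i and summing P(type B): 1/4·0 + 1/4·1/2 + 1/4·0 + 1/4·1/2 = 1/4.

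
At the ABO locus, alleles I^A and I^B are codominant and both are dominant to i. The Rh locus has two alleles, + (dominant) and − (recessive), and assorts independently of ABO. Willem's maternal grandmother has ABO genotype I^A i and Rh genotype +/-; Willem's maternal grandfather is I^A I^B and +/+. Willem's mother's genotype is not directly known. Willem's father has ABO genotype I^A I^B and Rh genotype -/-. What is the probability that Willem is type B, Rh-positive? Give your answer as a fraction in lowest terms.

3/16

Willem's mother's ABO genotype from I^A i × I^A I^B: 1/4 I^A I^A, 1/4 I^A I^B, 1/4 I^A i, 1/4 I^B i.
Crossing each possibility with the father I^A I^B and summing P(type B): 1/4·0 + 1/4·1/4 + 1/4·1/4 + 1/4·1/2 = 1/4.
Similarly for Rh via the mother's Rh distribution: P(Rh+) = 3/4.
Independent loci: 1/4 × 3/4 = 3/16.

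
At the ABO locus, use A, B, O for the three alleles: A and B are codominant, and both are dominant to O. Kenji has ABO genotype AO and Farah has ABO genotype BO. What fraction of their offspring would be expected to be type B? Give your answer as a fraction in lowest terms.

1/4

ABO cross AO × BO → offspring phenotypes: 1/4 O, 1/4 A, 1/4 B, 1/4 AB.
So P(type B) = 1/4.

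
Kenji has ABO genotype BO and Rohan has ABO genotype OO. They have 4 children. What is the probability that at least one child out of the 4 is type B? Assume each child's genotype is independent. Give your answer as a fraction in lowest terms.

15/16

ABO cross BO × OO → 1/2 O, 1/2 B.
So P(type B) = 1/2 per child.
P(none) = (1/2)^4 = 1/16; P(at least one) = 1 − 1/16 = 15/16.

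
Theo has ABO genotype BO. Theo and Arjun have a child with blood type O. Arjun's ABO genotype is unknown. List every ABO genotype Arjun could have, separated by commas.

For each candidate genotype of Arjun, check whether crossing it with BO can produce every observed child phenotype.
  AA → possible child types {A, AB} ✗
  AB → possible child types {A, B, AB} ✗
  AO → possible child types {O, A, B, AB} ✓
  BB → possible child types {B} ✗
  BO → possible child types {O, B} ✓
  OO → possible child types {O, B} ✓

AO, BO, OO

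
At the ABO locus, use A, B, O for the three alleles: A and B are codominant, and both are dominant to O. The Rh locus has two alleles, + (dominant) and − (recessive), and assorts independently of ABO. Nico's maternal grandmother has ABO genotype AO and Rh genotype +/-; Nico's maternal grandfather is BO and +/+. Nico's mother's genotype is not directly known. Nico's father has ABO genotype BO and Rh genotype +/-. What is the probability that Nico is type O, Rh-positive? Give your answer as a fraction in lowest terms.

Nico's mother's ABO genotype from AO × BO: 1/4 AB, 1/4 AO, 1/4 BO, 1/4 OO.
Crossing each possibility with the father BO and summing P(type O): 1/4·0 + 1/4·1/4 + 1/4·1/4 + 1/4·1/2 = 1/4.
Similarly for Rh via the mother's Rh distribution: P(Rh+) = 7/8.
Independent loci: 1/4 × 7/8 = 7/32.

7/32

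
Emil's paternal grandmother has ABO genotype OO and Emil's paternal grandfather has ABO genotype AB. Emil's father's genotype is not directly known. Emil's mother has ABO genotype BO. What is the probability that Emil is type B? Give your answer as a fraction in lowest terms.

Emil's father's ABO genotype from OO × AB: 1/2 AO, 1/2 BO.
Crossing each possibility with the mother BO and summing P(type B): 1/2·1/4 + 1/2·3/4 = 1/2.

1/2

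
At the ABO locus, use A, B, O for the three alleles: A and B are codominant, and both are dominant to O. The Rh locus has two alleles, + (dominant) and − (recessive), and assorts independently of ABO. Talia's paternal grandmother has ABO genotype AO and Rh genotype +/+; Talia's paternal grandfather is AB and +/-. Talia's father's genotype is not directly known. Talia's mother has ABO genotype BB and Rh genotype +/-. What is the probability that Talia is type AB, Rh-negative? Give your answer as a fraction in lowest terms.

1/16

Talia's father's ABO genotype from AO × AB: 1/4 AA, 1/4 AB, 1/4 AO, 1/4 BO.
Crossing each possibility with the mother BB and summing P(type AB): 1/4·1 + 1/4·1/2 + 1/4·1/2 + 1/4·0 = 1/2.
Similarly for Rh via the father's Rh distribution: P(Rh-) = 1/8.
Independent loci: 1/2 × 1/8 = 1/16.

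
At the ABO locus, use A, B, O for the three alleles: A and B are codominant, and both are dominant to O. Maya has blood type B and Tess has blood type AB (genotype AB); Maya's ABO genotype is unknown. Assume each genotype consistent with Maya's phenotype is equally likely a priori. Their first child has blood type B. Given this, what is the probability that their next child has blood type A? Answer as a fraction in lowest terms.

Possible genotypes: Maya ∈ {BB, BO}; Tess ∈ {AB}.
Weight each parental genotype pair by prior × P(type-B child):
  BB × AB: posterior weight 1/2; P(next child type A) = 0.
  BO × AB: posterior weight 1/2; P(next child type A) = 1/4.
Weighted sum = 1/8.

1/8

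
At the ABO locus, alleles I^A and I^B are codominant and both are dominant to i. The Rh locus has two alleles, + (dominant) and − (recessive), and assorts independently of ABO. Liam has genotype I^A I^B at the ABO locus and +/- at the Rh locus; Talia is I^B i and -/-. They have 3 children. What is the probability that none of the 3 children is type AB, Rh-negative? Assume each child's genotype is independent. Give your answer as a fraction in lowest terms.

ABO cross I^A I^B × I^B i → 1/4 A, 1/2 B, 1/4 AB.
Rh cross +/- × -/- → 1/2 Rh+, 1/2 Rh-; so P(type AB, Rh-negative) = 1/4 × 1/2 = 1/8 per child.
P(not type AB, Rh-negative) = 7/8 for one child; (7/8)^3 = 343/512.

343/512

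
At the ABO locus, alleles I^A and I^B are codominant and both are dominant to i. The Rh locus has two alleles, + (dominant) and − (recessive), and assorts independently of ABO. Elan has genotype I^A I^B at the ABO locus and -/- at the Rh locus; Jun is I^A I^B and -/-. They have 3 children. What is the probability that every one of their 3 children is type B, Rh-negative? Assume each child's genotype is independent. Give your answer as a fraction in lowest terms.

ABO cross I^A I^B × I^A I^B → 1/4 A, 1/4 B, 1/2 AB.
Rh cross -/- × -/- → 1 Rh-; so P(type B, Rh-negative) = 1/4 × 1 = 1/4 per child.
All 3 independent: (1/4)^3 = 1/64.

1/64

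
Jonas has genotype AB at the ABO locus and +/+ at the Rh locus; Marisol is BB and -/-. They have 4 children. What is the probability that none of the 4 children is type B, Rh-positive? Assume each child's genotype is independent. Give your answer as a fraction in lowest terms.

1/16

ABO cross AB × BB → 1/2 B, 1/2 AB.
Rh cross +/+ × -/- → 1 Rh+; so P(type B, Rh-positive) = 1/2 × 1 = 1/2 per child.
P(not type B, Rh-positive) = 1/2 for one child; (1/2)^4 = 1/16.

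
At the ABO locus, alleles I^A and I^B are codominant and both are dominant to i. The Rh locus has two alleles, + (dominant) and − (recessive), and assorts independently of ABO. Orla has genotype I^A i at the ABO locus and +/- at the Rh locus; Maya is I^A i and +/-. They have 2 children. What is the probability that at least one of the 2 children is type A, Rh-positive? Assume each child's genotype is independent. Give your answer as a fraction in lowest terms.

207/256

ABO cross I^A i × I^A i → 1/4 O, 3/4 A.
Rh cross +/- × +/- → 3/4 Rh+, 1/4 Rh-; so P(type A, Rh-positive) = 3/4 × 3/4 = 9/16 per child.
P(none) = (7/16)^2 = 49/256; P(at least one) = 1 − 49/256 = 207/256.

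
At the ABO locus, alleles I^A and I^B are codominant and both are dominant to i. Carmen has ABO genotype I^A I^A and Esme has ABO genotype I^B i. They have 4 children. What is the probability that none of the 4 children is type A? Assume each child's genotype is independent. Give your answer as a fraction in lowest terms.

1/16

ABO cross I^A I^A × I^B i → 1/2 A, 1/2 AB.
So P(type A) = 1/2 per child.
P(not type A) = 1/2 for one child; (1/2)^4 = 1/16.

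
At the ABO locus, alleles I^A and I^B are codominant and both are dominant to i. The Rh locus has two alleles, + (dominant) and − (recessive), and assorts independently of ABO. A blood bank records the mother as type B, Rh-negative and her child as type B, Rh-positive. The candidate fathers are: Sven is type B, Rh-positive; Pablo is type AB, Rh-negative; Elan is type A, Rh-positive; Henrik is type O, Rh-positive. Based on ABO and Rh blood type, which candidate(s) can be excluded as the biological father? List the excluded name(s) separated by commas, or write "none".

A candidate is excluded only if no genotype consistent with his phenotype could produce a type B, Rh-positive child with a type B, Rh-negative mother.
Pablo (type AB, Rh-): no genotype consistent with that phenotype can produce a type-B Rh+ child with a type-B mother.

Pablo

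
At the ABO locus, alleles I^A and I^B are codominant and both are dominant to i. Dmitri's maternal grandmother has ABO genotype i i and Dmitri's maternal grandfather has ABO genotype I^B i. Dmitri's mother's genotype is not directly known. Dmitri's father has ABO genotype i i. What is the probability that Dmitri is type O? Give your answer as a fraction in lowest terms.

3/4

Dmitri's mother's ABO genotype from i i × I^B i: 1/2 I^B i, 1/2 i i.
Crossing each possibility with the father i i and summing P(type O): 1/2·1/2 + 1/2·1 = 3/4.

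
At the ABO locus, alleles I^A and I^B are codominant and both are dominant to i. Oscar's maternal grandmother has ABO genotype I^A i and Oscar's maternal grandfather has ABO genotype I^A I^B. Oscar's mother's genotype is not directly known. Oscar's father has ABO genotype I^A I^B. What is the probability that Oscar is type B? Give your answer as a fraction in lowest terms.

1/4

Oscar's mother's ABO genotype from I^A i × I^A I^B: 1/4 I^A I^A, 1/4 I^A I^B, 1/4 I^A i, 1/4 I^B i.
Crossing each possibility with the father I^A I^B and summing P(type B): 1/4·0 + 1/4·1/4 + 1/4·1/4 + 1/4·1/2 = 1/4.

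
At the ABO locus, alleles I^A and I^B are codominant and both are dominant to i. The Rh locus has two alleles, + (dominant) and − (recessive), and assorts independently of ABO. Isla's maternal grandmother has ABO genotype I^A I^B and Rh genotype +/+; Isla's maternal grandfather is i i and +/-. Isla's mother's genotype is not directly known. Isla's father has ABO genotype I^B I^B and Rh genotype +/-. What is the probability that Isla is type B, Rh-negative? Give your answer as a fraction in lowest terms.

Isla's mother's ABO genotype from I^A I^B × i i: 1/2 I^A i, 1/2 I^B i.
Crossing each possibility with the father I^B I^B and summing P(type B): 1/2·1/2 + 1/2·1 = 3/4.
Similarly for Rh via the mother's Rh distribution: P(Rh-) = 1/8.
Independent loci: 3/4 × 1/8 = 3/32.

3/32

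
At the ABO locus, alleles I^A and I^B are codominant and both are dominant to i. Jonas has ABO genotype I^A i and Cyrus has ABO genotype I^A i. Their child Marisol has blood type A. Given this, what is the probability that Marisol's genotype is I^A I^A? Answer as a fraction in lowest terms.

Cross I^A i × I^A i → 1/4 I^A I^A, 1/2 I^A i, 1/4 i i.
Type-A genotypes among offspring: I^A I^A (1/4), I^A i (1/2); total 3/4.
P(I^A I^A | type A) = (1/4) / (3/4) = 1/3.

1/3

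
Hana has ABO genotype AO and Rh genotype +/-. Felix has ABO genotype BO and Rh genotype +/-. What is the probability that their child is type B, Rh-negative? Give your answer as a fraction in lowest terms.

1/16

ABO cross AO × BO → offspring phenotypes: 1/4 O, 1/4 A, 1/4 B, 1/4 AB.
Rh cross +/- × +/- → 3/4 Rh+, 1/4 Rh-.
Independent loci: P(type B, Rh-negative) = 1/4 × 1/4 = 1/16.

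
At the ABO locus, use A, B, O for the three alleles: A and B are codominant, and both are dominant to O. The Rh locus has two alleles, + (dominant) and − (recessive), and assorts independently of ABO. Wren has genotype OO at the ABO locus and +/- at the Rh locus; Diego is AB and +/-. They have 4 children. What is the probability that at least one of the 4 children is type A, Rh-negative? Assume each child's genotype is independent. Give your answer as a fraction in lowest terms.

ABO cross OO × AB → 1/2 A, 1/2 B.
Rh cross +/- × +/- → 3/4 Rh+, 1/4 Rh-; so P(type A, Rh-negative) = 1/2 × 1/4 = 1/8 per child.
P(none) = (7/8)^4 = 2401/4096; P(at least one) = 1 − 2401/4096 = 1695/4096.

1695/4096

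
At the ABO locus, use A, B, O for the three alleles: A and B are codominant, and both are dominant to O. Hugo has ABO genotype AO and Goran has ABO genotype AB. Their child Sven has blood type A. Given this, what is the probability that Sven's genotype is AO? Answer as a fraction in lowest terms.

Cross AO × AB → 1/4 AA, 1/4 AB, 1/4 AO, 1/4 BO.
Type-A genotypes among offspring: AA (1/4), AO (1/4); total 1/2.
P(AO | type A) = (1/4) / (1/2) = 1/2.

1/2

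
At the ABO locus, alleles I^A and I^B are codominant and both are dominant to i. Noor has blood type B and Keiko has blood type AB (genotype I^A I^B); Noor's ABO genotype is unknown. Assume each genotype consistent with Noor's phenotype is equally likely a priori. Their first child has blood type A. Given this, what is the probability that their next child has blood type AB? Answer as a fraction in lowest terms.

1/4

Possible genotypes: Noor ∈ {I^B I^B, I^B i}; Keiko ∈ {I^A I^B}.
Weight each parental genotype pair by prior × P(type-A child):
  I^B i × I^A I^B: posterior weight 1; P(next child type AB) = 1/4.
Weighted sum = 1/4.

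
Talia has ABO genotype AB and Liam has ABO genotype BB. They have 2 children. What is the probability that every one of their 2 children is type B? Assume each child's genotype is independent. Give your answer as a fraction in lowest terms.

1/4

ABO cross AB × BB → 1/2 B, 1/2 AB.
So P(type B) = 1/2 per child.
All 2 independent: (1/2)^2 = 1/4.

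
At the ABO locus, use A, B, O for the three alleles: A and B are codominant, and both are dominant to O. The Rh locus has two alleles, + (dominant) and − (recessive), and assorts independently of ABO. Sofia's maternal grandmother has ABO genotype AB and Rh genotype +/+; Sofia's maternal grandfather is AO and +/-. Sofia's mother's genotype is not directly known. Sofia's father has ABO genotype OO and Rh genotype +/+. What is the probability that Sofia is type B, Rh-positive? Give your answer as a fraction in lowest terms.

Sofia's mother's ABO genotype from AB × AO: 1/4 AA, 1/4 AB, 1/4 AO, 1/4 BO.
Crossing each possibility with the father OO and summing P(type B): 1/4·0 + 1/4·1/2 + 1/4·0 + 1/4·1/2 = 1/4.
Similarly for Rh via the mother's Rh distribution: P(Rh+) = 1.
Independent loci: 1/4 × 1 = 1/4.

1/4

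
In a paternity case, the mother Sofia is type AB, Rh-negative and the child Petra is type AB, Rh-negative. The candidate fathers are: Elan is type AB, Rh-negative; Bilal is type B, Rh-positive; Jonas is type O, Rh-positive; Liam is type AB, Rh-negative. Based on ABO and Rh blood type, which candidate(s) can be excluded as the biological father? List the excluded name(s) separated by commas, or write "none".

A candidate is excluded only if no genotype consistent with his phenotype could produce a type AB, Rh-negative child with a type AB, Rh-negative mother.
Jonas (type O, Rh+): no genotype consistent with that phenotype can produce a type-AB Rh- child with a type-AB mother.

Jonas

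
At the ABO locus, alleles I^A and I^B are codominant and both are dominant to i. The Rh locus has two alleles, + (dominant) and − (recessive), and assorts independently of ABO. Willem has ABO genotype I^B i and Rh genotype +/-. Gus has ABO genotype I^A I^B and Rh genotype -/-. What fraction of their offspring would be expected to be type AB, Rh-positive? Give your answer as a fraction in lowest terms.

1/8

ABO cross I^B i × I^A I^B → offspring phenotypes: 1/4 A, 1/2 B, 1/4 AB.
Rh cross +/- × -/- → 1/2 Rh+, 1/2 Rh-.
Independent loci: P(type AB, Rh-positive) = 1/4 × 1/2 = 1/8.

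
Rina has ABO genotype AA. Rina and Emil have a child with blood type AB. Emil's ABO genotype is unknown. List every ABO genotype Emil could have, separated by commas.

AB, BB, BO

For each candidate genotype of Emil, check whether crossing it with AA can produce every observed child phenotype.
  AA → possible child types {A} ✗
  AB → possible child types {A, AB} ✓
  AO → possible child types {A} ✗
  BB → possible child types {AB} ✓
  BO → possible child types {A, AB} ✓
  OO → possible child types {A} ✗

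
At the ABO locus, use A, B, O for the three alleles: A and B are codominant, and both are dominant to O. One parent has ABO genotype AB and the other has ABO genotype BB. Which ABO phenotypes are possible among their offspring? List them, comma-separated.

Gametes from AB × BB give offspring ABO genotypes AB, BB, i.e. phenotypes B, AB.

B, AB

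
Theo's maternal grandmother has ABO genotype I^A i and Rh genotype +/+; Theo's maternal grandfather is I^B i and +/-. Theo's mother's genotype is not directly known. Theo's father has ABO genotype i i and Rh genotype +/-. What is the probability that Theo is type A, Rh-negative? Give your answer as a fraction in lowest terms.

Theo's mother's ABO genotype from I^A i × I^B i: 1/4 I^A I^B, 1/4 I^A i, 1/4 I^B i, 1/4 i i.
Crossing each possibility with the father i i and summing P(type A): 1/4·1/2 + 1/4·1/2 + 1/4·0 + 1/4·0 = 1/4.
Similarly for Rh via the mother's Rh distribution: P(Rh-) = 1/8.
Independent loci: 1/4 × 1/8 = 1/32.

1/32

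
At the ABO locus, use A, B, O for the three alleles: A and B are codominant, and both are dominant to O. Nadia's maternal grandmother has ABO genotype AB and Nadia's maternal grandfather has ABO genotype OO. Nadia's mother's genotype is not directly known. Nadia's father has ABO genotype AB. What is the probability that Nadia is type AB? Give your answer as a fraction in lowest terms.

1/4

Nadia's mother's ABO genotype from AB × OO: 1/2 AO, 1/2 BO.
Crossing each possibility with the father AB and summing P(type AB): 1/2·1/4 + 1/2·1/4 = 1/4.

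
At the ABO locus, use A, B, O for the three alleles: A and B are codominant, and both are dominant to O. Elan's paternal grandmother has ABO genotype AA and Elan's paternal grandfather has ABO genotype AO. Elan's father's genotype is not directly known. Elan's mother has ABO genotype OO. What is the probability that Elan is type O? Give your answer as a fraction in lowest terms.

Elan's father's ABO genotype from AA × AO: 1/2 AA, 1/2 AO.
Crossing each possibility with the mother OO and summing P(type O): 1/2·0 + 1/2·1/2 = 1/4.

1/4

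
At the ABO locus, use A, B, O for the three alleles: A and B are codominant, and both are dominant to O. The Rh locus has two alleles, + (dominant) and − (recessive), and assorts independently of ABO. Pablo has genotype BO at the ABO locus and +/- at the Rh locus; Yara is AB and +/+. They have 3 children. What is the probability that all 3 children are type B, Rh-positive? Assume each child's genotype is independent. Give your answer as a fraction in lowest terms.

1/8

ABO cross BO × AB → 1/4 A, 1/2 B, 1/4 AB.
Rh cross +/- × +/+ → 1 Rh+; so P(type B, Rh-positive) = 1/2 × 1 = 1/2 per child.
All 3 independent: (1/2)^3 = 1/8.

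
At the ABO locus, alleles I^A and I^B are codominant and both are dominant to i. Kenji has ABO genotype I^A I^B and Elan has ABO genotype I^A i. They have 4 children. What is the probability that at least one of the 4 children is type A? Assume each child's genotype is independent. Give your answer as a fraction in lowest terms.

15/16

ABO cross I^A I^B × I^A i → 1/2 A, 1/4 B, 1/4 AB.
So P(type A) = 1/2 per child.
P(none) = (1/2)^4 = 1/16; P(at least one) = 1 − 1/16 = 15/16.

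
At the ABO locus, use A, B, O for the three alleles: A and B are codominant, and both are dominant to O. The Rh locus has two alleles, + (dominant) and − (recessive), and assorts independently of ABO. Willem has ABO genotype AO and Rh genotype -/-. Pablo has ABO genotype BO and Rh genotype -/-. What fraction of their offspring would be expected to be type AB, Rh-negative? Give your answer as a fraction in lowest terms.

ABO cross AO × BO → offspring phenotypes: 1/4 O, 1/4 A, 1/4 B, 1/4 AB.
Rh cross -/- × -/- → 1 Rh-.
Independent loci: P(type AB, Rh-negative) = 1/4 × 1 = 1/4.

1/4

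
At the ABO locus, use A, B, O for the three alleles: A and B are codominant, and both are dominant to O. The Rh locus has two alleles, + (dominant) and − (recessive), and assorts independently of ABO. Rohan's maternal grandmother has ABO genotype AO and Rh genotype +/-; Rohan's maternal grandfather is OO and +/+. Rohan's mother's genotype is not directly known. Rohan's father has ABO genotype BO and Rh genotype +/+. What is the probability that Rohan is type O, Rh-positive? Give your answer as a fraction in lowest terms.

Rohan's mother's ABO genotype from AO × OO: 1/2 AO, 1/2 OO.
Crossing each possibility with the father BO and summing P(type O): 1/2·1/4 + 1/2·1/2 = 3/8.
Similarly for Rh via the mother's Rh distribution: P(Rh+) = 1.
Independent loci: 3/8 × 1 = 3/8.

3/8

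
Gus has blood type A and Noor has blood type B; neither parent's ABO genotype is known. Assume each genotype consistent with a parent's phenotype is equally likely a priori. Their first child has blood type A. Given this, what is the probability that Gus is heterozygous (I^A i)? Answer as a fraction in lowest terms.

Possible genotypes: Gus ∈ {I^A I^A, I^A i}; Noor ∈ {I^B I^B, I^B i}.
Weight each parental genotype pair by prior × P(type-A child):
  I^A I^A × I^B i: posterior weight 2/3.
  I^A i × I^B i: posterior weight 1/3.
Sum the posterior weight over pairs where Gus is I^A i: 1/3.

1/3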